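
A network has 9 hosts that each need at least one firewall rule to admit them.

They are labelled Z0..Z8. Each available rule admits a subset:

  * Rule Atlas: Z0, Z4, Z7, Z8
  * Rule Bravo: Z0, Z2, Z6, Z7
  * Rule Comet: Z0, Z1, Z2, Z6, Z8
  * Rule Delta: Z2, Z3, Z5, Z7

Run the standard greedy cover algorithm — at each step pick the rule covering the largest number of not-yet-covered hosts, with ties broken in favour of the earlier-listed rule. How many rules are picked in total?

Greedy: pick Comet (covers 5 new) → pick Delta (covers 3 new) → pick Atlas (covers 1 new). Total picks: 3.

3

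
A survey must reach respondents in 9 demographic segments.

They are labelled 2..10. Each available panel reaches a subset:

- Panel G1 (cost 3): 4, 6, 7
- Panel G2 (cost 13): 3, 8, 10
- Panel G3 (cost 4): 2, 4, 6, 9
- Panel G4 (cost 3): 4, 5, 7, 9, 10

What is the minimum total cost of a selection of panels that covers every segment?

20

G2, G3, G4 together cover every segment (G2 ∪ G3 ∪ G4 = {2, 3, 4, 5, 6, 7, 8, 9, 10}); total cost 13 + 4 + 3 = 20.
No covering selection has total cost below 20.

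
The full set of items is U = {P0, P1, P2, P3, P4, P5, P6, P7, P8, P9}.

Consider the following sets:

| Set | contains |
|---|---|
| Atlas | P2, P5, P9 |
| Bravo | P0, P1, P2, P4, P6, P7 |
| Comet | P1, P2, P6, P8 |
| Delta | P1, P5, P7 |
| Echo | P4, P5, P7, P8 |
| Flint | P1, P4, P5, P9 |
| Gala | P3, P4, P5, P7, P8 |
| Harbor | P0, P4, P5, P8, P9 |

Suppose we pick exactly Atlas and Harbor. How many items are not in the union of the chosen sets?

4

Union of Atlas, Harbor = {P0, P2, P4, P5, P8, P9}.
Not covered: P1, P3, P6, P7 — 4 items.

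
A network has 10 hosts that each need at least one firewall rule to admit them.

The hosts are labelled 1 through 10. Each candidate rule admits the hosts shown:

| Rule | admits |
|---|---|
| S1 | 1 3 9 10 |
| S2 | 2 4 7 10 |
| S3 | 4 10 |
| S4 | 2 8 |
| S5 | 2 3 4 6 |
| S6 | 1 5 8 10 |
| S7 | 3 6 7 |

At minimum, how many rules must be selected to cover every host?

S1 and S2 and S6 and S7 together: S1 ∪ S2 ∪ S6 ∪ S7 = {1, 2, 3, 4, 5, 6, 7, 8, 9, 10} — every host is covered.
No 3 of the 7 rules cover everything (all 35 combinations miss at least one host), so 4 is optimal.

4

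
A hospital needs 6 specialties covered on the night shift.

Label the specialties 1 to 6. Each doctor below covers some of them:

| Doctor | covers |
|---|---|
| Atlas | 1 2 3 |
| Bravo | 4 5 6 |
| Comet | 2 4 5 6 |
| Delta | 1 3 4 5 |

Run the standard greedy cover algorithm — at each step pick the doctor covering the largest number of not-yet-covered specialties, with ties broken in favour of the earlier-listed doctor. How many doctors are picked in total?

2

Greedy: pick Comet (covers 4 new) → pick Atlas (covers 2 new). Total picks: 2.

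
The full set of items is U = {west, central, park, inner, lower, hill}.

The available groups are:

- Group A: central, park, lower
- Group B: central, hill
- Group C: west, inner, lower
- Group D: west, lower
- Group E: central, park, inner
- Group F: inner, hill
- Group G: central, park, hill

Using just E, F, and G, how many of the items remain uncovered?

2

Union of E, F, G = {central, park, inner, hill}.
Not covered: west, lower — 2 items.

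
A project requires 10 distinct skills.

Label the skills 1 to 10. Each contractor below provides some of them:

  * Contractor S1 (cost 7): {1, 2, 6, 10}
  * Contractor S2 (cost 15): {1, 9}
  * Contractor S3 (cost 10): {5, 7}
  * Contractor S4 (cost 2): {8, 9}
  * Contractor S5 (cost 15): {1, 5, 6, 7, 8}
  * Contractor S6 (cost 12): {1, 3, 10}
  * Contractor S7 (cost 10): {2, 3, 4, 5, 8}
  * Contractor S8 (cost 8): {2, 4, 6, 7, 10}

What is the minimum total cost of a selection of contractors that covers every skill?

S1, S4, S7, S8 together cover every skill (S1 ∪ S4 ∪ S7 ∪ S8 = {1, 2, 3, 4, 5, 6, 7, 8, 9, 10}); total cost 7 + 2 + 10 + 8 = 27.
No covering selection has total cost below 27.

27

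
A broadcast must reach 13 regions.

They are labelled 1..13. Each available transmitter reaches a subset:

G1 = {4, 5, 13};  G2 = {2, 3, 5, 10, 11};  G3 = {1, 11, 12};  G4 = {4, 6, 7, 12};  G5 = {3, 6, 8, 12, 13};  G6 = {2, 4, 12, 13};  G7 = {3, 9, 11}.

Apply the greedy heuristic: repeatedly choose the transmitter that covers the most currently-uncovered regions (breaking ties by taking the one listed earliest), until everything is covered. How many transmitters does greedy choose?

5

Greedy: pick G2 (covers 5 new) → pick G4 (covers 4 new) → pick G5 (covers 2 new) → pick G3 (covers 1 new) → pick G7 (covers 1 new). Total picks: 5.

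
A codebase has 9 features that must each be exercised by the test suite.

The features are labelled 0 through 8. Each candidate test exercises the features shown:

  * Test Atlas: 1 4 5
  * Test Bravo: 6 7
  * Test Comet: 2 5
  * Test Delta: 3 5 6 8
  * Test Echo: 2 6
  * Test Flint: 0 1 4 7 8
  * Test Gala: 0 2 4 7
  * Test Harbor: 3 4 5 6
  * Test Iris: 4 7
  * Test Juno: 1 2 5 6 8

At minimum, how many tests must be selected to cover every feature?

Take {Comet, Flint, Harbor}. Their union is {0, 1, 2, 3, 4, 5, 6, 7, 8}, which is all 9 features.
No 2 of the 10 tests cover everything (all 45 combinations miss at least one feature), so 3 is optimal.

3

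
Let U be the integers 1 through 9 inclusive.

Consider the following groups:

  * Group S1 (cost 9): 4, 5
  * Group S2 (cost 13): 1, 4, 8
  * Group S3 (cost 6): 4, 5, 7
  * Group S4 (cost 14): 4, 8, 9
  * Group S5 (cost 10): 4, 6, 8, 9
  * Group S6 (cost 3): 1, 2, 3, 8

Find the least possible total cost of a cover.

19

S3, S5, S6 together cover every item (S3 ∪ S5 ∪ S6 = {1, 2, 3, 4, 5, 6, 7, 8, 9}); total cost 6 + 10 + 3 = 19.
No covering selection has total cost below 19.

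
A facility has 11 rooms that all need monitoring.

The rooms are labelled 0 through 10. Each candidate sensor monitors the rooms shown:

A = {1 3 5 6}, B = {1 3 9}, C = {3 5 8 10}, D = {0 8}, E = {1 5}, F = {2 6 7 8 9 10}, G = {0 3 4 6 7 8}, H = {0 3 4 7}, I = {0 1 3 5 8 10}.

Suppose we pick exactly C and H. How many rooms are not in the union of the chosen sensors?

Union of C, H = {0, 3, 4, 5, 7, 8, 10}.
Not covered: 1, 2, 6, 9 — 4 rooms.

4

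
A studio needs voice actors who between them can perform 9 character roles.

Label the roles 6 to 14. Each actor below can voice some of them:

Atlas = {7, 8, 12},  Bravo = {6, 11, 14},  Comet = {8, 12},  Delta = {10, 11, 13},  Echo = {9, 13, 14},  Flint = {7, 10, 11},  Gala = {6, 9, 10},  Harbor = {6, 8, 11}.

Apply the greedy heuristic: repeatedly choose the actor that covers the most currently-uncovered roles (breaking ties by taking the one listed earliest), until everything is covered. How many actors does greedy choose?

Greedy: pick Atlas (covers 3 new) → pick Bravo (covers 3 new) → pick Delta (covers 2 new) → pick Echo (covers 1 new). Total picks: 4.

4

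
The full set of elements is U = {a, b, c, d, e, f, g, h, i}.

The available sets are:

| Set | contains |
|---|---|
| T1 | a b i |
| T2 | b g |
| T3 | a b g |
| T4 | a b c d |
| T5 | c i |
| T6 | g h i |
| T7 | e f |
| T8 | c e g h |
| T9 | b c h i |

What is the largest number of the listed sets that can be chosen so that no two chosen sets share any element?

T2, T5, T7 are pairwise disjoint (T2={b,g}; T5={c,i}; T7={e,f}).
Every remaining set overlaps one of these, and no 4 of the listed sets are pairwise disjoint, so 3 is the maximum.

3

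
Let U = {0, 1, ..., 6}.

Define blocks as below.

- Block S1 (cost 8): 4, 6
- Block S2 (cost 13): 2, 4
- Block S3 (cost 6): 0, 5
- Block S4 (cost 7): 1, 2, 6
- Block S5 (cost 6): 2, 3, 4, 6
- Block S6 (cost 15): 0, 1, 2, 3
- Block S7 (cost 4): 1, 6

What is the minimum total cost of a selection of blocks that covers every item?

S3, S5, S7 together cover every item (S3 ∪ S5 ∪ S7 = {0, 1, 2, 3, 4, 5, 6}); total cost 6 + 6 + 4 = 16.
No covering selection has total cost below 16.

16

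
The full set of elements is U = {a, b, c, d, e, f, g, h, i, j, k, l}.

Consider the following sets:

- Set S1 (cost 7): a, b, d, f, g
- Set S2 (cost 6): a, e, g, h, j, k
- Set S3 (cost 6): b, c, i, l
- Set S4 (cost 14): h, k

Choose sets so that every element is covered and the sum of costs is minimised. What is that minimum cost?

S1, S2, S3 together cover every element (S1 ∪ S2 ∪ S3 = {a, b, c, d, e, f, g, h, i, j, k, l}); total cost 7 + 6 + 6 = 19.
No covering selection has total cost below 19.

19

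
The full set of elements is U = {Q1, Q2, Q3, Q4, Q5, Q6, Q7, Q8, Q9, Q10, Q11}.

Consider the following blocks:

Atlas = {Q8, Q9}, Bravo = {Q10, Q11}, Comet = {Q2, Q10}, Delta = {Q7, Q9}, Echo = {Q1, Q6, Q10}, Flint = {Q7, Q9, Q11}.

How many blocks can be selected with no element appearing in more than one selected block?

2

Delta, Echo are pairwise disjoint (Delta={Q7,Q9}; Echo={Q1,Q6,Q10}).
Every remaining block overlaps one of these, and no 3 of the listed blocks are pairwise disjoint, so 2 is the maximum.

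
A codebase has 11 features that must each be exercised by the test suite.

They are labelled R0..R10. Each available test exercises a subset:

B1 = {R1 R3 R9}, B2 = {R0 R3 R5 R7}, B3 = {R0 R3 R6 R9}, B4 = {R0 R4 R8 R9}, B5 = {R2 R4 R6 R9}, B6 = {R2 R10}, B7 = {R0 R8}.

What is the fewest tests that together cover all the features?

5

Take {B1, B2, B4, B5, B6}. Their union is {R0, R1, R2, R3, R4, R5, R6, R7, R8, R9, R10}, which is all 11 features.
No 4 of the 7 tests cover everything (all 35 combinations miss at least one feature), so 5 is optimal.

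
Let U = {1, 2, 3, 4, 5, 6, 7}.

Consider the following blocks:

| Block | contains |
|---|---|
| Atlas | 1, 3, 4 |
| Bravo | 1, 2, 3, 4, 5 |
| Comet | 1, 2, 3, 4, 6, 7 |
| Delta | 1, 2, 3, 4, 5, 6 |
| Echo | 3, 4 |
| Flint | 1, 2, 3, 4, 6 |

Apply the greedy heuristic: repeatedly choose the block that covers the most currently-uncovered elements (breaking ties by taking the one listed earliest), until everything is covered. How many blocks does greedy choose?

Greedy: pick Comet (covers 6 new) → pick Bravo (covers 1 new). Total picks: 2.

2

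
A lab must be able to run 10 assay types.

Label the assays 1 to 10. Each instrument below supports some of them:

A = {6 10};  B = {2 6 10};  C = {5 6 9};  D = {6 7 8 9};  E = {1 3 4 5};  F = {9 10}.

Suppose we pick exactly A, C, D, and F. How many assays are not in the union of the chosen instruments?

Union of A, C, D, F = {5, 6, 7, 8, 9, 10}.
Not covered: 1, 2, 3, 4 — 4 assays.

4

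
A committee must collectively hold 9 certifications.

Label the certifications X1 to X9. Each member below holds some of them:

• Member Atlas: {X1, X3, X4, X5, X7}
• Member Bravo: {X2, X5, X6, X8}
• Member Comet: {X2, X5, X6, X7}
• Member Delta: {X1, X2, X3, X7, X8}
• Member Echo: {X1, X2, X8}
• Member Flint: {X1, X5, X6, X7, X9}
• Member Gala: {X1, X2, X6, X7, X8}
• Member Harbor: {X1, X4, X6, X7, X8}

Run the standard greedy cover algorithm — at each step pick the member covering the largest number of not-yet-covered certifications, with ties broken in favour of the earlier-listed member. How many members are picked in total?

3

Greedy: pick Atlas (covers 5 new) → pick Bravo (covers 3 new) → pick Flint (covers 1 new). Total picks: 3.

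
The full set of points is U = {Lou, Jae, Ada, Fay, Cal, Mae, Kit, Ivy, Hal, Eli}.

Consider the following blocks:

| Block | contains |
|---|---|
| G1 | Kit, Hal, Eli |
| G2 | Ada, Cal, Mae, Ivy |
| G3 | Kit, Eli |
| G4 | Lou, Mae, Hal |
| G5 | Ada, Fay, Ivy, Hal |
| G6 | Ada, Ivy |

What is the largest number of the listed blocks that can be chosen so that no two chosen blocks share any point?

3

G3, G4, G6 are pairwise disjoint (G3={Kit,Eli}; G4={Lou,Mae,Hal}; G6={Ada,Ivy}).
Every remaining block overlaps one of these, and no 4 of the listed blocks are pairwise disjoint, so 3 is the maximum.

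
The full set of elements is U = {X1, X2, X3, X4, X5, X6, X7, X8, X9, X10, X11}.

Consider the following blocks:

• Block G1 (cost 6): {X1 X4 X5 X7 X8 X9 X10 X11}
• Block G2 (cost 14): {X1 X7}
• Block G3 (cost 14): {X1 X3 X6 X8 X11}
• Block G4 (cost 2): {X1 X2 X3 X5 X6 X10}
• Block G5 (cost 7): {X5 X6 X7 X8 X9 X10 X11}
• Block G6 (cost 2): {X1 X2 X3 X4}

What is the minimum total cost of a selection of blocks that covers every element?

G1, G4 together cover every element (G1 ∪ G4 = {X1, X2, X3, X4, X5, X6, X7, X8, X9, X10, X11}); total cost 6 + 2 = 8.
No covering selection has total cost below 8.

8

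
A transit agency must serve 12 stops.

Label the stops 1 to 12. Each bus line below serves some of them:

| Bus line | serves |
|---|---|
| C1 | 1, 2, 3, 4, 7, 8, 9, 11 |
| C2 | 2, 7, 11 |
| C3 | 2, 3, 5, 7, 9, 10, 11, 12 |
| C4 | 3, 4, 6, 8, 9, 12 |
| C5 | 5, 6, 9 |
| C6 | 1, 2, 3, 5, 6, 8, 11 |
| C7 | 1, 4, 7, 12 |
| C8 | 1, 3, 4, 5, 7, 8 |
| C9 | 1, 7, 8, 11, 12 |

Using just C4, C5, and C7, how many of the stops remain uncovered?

3

Union of C4, C5, C7 = {1, 3, 4, 5, 6, 7, 8, 9, 12}.
Not covered: 2, 10, 11 — 3 stops.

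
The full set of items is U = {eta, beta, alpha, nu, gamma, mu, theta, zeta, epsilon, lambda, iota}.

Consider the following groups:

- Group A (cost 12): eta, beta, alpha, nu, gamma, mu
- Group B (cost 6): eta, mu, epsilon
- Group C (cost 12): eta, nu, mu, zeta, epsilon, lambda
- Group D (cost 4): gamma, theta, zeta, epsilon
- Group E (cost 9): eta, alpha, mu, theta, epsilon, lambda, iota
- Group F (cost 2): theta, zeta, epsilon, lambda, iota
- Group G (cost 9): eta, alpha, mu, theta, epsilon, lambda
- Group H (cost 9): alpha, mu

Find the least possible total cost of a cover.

A, F together cover every item (A ∪ F = {eta, beta, alpha, nu, gamma, mu, theta, zeta, epsilon, lambda, iota}); total cost 12 + 2 = 14.
No covering selection has total cost below 14.

14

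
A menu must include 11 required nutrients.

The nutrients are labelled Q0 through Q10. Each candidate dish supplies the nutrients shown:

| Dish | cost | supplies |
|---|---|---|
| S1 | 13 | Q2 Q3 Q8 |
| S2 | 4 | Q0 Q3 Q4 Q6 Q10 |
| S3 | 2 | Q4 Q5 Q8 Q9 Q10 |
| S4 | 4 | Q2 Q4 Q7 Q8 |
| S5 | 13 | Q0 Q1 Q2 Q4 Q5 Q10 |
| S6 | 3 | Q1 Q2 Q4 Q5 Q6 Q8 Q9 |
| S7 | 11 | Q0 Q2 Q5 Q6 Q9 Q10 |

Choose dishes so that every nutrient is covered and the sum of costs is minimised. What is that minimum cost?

11

S2, S4, S6 together cover every nutrient (S2 ∪ S4 ∪ S6 = {Q0, Q1, Q2, Q3, Q4, Q5, Q6, Q7, Q8, Q9, Q10}); total cost 4 + 4 + 3 = 11.
The greedy pick S3, S6, S2, S4 costs 13; no covering selection beats 11.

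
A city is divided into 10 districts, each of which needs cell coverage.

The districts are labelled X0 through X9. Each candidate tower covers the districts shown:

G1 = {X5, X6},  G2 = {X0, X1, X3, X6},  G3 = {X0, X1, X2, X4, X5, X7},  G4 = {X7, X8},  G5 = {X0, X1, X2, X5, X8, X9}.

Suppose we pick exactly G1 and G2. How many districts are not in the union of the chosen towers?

Union of G1, G2 = {X0, X1, X3, X5, X6}.
Not covered: X2, X4, X7, X8, X9 — 5 districts.

5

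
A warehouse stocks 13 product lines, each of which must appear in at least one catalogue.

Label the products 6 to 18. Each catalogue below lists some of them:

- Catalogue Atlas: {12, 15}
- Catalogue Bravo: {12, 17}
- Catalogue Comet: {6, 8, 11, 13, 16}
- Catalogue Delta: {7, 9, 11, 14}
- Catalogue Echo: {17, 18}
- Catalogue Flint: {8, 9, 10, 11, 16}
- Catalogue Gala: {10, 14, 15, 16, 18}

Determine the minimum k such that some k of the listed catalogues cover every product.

Take {Bravo, Comet, Delta, Gala}. Their union is {6, 7, 8, 9, 10, 11, 12, 13, 14, 15, 16, 17, 18}, which is all 13 products.
Only Delta contains 7, so Delta is forced; the remaining 9 products need at least 3 more catalogues (each remaining catalogue adds at most 4) — so at least 4 catalogues are needed, and 4 is optimal.

4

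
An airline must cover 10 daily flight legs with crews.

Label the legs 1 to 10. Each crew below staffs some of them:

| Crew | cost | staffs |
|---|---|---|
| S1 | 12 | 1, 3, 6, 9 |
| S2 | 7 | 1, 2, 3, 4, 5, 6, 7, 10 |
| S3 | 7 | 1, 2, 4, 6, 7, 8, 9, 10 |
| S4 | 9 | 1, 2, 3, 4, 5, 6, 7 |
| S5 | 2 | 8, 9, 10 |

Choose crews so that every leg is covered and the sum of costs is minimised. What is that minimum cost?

S2, S5 together cover every leg (S2 ∪ S5 = {1, 2, 3, 4, 5, 6, 7, 8, 9, 10}); total cost 7 + 2 = 9.
No covering selection has total cost below 9.

9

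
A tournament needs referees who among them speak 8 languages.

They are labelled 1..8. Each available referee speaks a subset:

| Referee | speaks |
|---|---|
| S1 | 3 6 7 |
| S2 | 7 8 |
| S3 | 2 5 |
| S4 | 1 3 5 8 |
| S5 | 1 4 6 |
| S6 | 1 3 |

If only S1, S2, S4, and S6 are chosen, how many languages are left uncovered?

2

Union of S1, S2, S4, S6 = {1, 3, 5, 6, 7, 8}.
Not covered: 2, 4 — 2 languages.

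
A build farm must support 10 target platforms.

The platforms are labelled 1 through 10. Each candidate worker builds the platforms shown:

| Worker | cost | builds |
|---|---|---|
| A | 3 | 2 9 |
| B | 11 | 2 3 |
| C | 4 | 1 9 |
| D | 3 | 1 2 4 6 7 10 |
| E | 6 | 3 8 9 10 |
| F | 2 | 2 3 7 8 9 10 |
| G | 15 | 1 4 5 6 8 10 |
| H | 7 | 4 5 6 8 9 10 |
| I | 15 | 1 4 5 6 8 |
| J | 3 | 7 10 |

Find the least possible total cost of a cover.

12

D, F, H together cover every platform (D ∪ F ∪ H = {1, 2, 3, 4, 5, 6, 7, 8, 9, 10}); total cost 3 + 2 + 7 = 12.
No covering selection has total cost below 12.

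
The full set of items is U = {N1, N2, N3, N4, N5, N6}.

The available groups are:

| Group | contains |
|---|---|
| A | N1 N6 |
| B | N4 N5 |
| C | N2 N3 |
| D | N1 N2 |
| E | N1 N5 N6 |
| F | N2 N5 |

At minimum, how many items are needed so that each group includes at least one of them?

3

H = {N2, N5, N6} meets every group (each contains at least one member of H), and |H| = 3.
The groups A, B, C are pairwise disjoint, so any hitting set needs a separate item for each — at least 3. Hence 3 is optimal.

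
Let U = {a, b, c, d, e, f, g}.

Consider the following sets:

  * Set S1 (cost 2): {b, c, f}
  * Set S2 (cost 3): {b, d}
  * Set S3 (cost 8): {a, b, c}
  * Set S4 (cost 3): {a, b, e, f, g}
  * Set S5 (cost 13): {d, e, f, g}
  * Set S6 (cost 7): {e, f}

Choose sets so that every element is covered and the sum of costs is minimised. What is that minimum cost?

S1, S2, S4 together cover every element (S1 ∪ S2 ∪ S4 = {a, b, c, d, e, f, g}); total cost 2 + 3 + 3 = 8.
No covering selection has total cost below 8.

8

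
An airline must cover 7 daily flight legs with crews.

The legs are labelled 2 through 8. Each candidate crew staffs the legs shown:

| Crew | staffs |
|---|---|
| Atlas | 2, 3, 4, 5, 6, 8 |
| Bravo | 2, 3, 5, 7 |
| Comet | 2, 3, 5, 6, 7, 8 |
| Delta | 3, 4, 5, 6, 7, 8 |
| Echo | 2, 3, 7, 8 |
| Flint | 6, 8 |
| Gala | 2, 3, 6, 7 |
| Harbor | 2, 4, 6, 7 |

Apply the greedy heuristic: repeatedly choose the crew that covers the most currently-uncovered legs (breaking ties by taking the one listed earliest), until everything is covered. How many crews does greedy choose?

2

Greedy: pick Atlas (covers 6 new) → pick Bravo (covers 1 new). Total picks: 2.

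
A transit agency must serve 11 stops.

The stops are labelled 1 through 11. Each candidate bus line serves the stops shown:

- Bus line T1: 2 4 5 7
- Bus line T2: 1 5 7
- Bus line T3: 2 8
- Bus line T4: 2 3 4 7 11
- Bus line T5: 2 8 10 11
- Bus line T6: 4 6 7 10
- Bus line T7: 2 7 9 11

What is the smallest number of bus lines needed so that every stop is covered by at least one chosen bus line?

5

T2 and T3 and T4 and T6 and T7 together: T2 ∪ T3 ∪ T4 ∪ T6 ∪ T7 = {1, 2, 3, 4, 5, 6, 7, 8, 9, 10, 11} — every stop is covered.
No 4 of the 7 bus lines cover everything (all 35 combinations miss at least one stop), so 5 is optimal.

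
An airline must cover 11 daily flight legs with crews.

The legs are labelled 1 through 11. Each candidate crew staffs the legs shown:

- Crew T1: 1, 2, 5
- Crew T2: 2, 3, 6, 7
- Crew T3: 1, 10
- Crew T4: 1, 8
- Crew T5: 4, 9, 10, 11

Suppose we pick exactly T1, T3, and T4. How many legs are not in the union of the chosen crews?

Union of T1, T3, T4 = {1, 2, 5, 8, 10}.
Not covered: 3, 4, 6, 7, 9, 11 — 6 legs.

6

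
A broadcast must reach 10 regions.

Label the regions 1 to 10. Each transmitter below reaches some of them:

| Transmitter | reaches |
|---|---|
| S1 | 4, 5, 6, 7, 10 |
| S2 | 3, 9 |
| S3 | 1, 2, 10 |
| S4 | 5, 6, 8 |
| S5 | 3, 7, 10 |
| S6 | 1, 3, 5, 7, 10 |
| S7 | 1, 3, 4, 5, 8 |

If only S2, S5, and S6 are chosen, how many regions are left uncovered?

4

Union of S2, S5, S6 = {1, 3, 5, 7, 9, 10}.
Not covered: 2, 4, 6, 8 — 4 regions.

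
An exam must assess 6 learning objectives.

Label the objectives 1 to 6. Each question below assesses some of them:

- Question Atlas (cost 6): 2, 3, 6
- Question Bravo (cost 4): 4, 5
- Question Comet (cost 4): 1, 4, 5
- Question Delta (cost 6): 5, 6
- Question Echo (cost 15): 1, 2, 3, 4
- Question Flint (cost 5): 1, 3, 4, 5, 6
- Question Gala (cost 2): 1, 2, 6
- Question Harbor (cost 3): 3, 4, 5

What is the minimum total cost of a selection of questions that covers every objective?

5

Gala, Harbor together cover every objective (Gala ∪ Harbor = {1, 2, 3, 4, 5, 6}); total cost 2 + 3 = 5.
No covering selection has total cost below 5.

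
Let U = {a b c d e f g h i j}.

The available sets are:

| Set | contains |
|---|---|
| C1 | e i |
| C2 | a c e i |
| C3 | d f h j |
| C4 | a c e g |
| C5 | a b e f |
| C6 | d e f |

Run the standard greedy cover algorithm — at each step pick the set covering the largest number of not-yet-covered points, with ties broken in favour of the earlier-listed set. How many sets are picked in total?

4

Greedy: pick C2 (covers 4 new) → pick C3 (covers 4 new) → pick C4 (covers 1 new) → pick C5 (covers 1 new). Total picks: 4.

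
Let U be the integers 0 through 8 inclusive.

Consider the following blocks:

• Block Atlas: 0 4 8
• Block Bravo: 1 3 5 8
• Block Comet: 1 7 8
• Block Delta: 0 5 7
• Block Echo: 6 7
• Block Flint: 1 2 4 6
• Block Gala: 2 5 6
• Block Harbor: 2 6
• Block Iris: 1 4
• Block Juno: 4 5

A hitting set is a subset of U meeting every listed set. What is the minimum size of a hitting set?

4

The 4 elements {1, 4, 6, 7} hit every block.
No choice of 3 elements meets every block, so 4 is the minimum.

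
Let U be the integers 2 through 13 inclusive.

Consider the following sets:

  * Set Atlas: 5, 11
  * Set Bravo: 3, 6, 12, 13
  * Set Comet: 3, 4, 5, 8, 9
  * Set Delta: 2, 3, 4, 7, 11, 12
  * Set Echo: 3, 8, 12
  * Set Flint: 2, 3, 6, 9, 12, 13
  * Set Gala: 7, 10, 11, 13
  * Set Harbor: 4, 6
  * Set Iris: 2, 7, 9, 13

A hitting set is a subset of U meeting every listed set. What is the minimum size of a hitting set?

4

Take H = {6, 8, 11, 13}. Each listed set contains at least one of these, so H is a hitting set of size 4.
The sets Atlas, Echo, Harbor, Iris are pairwise disjoint, so any hitting set needs a separate item for each — at least 4. Hence 4 is optimal.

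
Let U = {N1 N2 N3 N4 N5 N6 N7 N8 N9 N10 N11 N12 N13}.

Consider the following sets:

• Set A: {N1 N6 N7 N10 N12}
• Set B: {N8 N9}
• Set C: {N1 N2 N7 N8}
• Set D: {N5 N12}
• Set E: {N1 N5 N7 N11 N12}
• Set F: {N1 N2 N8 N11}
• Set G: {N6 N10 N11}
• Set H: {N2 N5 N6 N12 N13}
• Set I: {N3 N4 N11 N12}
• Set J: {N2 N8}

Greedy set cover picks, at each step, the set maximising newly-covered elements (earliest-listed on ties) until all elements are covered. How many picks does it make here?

Greedy: pick A (covers 5 new) → pick F (covers 3 new) → pick H (covers 2 new) → pick I (covers 2 new) → pick B (covers 1 new). Total picks: 5.
(The true minimum cover uses only 4 sets, so greedy is not optimal here.)

5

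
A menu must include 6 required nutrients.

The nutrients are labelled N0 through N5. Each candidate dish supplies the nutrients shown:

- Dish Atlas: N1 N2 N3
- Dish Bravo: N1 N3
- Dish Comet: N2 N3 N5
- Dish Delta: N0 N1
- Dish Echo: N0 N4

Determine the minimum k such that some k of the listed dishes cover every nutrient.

3

Take {Comet, Delta, Echo}. Their union is {N0, N1, N2, N3, N4, N5}, which is all 6 nutrients.
Only Echo contains N4, so Echo is forced; the remaining 4 nutrients need at least 2 more dishes (each remaining dish adds at most 3) — so at least 3 dishes are needed, and 3 is optimal.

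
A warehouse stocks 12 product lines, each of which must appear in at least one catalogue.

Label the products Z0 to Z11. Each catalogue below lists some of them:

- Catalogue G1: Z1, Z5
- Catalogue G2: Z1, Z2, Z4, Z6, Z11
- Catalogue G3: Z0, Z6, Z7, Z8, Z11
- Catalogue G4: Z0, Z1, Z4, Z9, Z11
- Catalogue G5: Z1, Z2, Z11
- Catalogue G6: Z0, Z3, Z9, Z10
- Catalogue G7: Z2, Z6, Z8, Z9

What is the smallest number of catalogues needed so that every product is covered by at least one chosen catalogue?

4

G1 and G2 and G3 and G6 together: G1 ∪ G2 ∪ G3 ∪ G6 = {Z0, Z1, Z2, Z3, Z4, Z5, Z6, Z7, Z8, Z9, Z10, Z11} — every product is covered.
Only G3 contains Z7, so G3 is forced; the remaining 7 products need at least 3 more catalogues (each remaining catalogue adds at most 3) — so at least 4 catalogues are needed, and 4 is optimal.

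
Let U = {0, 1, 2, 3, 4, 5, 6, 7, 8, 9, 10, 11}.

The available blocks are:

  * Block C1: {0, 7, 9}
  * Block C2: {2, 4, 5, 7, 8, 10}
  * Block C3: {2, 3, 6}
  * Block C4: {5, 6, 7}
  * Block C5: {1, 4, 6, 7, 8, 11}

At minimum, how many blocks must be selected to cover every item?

4

C1, C2, C3, and C5 cover everything between them: the union {0, 1, 2, 3, 4, 5, 6, 7, 8, 9, 10, 11} is all of U.
No 3 of the 5 blocks cover everything (all 10 combinations miss at least one item), so 4 is optimal.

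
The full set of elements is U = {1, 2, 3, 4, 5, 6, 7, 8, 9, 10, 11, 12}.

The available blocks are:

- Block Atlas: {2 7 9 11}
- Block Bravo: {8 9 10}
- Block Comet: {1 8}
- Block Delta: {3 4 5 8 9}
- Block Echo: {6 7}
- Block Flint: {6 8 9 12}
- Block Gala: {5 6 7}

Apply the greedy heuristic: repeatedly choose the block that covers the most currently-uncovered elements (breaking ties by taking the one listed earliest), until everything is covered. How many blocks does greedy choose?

Greedy: pick Delta (covers 5 new) → pick Atlas (covers 3 new) → pick Flint (covers 2 new) → pick Bravo (covers 1 new) → pick Comet (covers 1 new). Total picks: 5.

5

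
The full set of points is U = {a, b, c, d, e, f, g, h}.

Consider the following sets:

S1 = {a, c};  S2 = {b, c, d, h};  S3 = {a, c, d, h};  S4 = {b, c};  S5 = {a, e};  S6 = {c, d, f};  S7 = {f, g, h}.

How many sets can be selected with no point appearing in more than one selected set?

S4, S5, S7 are pairwise disjoint (S4={b,c}; S5={a,e}; S7={f,g,h}).
Every remaining set overlaps one of these, and no 4 of the listed sets are pairwise disjoint, so 3 is the maximum.

3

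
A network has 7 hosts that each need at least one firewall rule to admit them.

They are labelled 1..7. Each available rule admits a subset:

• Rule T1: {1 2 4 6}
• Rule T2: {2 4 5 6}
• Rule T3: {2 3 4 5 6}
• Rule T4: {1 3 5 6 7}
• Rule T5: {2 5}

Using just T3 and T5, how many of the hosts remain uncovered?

Union of T3, T5 = {2, 3, 4, 5, 6}.
Not covered: 1, 7 — 2 hosts.

2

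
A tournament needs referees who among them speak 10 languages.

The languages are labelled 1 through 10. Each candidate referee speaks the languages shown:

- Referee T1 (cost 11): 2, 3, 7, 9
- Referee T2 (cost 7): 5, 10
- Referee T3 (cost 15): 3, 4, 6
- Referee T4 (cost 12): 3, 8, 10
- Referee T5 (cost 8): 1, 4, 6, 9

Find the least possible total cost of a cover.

T1, T2, T4, T5 together cover every language (T1 ∪ T2 ∪ T4 ∪ T5 = {1, 2, 3, 4, 5, 6, 7, 8, 9, 10}); total cost 11 + 7 + 12 + 8 = 38.
No covering selection has total cost below 38.

38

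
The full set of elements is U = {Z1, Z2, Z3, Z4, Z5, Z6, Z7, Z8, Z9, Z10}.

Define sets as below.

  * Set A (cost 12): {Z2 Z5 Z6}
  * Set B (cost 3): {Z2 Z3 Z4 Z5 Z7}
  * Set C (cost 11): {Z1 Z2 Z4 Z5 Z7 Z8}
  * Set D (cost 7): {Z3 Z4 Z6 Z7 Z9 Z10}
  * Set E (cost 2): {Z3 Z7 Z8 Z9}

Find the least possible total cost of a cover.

C, D together cover every element (C ∪ D = {Z1, Z2, Z3, Z4, Z5, Z6, Z7, Z8, Z9, Z10}); total cost 11 + 7 = 18.
The greedy pick E, B, D, C costs 23; no covering selection beats 18.

18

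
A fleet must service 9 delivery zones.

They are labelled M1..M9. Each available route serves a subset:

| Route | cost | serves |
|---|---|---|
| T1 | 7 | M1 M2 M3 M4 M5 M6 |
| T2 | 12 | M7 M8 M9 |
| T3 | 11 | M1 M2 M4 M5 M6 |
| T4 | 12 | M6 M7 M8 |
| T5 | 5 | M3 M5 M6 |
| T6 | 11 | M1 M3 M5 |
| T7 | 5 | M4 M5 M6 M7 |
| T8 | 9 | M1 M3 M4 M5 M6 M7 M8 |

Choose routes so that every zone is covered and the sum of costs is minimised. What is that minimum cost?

19

T1, T2 together cover every zone (T1 ∪ T2 = {M1, M2, M3, M4, M5, M6, M7, M8, M9}); total cost 7 + 12 = 19.
No covering selection has total cost below 19.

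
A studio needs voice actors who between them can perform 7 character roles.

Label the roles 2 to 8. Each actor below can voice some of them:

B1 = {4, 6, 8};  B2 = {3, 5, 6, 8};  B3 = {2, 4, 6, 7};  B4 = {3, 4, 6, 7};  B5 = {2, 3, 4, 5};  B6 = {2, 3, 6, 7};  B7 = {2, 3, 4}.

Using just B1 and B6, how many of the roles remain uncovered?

Union of B1, B6 = {2, 3, 4, 6, 7, 8}.
Not covered: 5 — 1 role.

1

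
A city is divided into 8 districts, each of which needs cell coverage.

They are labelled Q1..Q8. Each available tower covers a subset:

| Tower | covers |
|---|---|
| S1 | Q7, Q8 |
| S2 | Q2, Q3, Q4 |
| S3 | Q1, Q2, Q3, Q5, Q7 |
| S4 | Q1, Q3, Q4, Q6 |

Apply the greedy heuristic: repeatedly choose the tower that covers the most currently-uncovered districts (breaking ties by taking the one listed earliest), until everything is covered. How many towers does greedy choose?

3

Greedy: pick S3 (covers 5 new) → pick S4 (covers 2 new) → pick S1 (covers 1 new). Total picks: 3.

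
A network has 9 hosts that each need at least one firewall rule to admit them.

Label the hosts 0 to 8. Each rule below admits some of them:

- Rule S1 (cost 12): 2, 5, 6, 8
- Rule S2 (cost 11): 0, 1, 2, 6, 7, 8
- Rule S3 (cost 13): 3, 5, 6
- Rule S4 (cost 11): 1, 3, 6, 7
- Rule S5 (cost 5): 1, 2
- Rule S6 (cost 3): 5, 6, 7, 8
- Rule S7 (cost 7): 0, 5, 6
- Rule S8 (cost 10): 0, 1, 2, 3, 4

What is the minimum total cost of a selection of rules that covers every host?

S6, S8 together cover every host (S6 ∪ S8 = {0, 1, 2, 3, 4, 5, 6, 7, 8}); total cost 3 + 10 = 13.
No covering selection has total cost below 13.

13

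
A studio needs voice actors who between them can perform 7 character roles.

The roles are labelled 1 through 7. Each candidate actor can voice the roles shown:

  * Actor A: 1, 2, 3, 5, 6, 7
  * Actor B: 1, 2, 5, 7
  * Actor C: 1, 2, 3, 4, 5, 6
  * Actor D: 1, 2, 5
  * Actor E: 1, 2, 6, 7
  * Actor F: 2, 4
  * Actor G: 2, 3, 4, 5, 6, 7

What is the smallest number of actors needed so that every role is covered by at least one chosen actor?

2

Take {E, G}. Their union is {1, 2, 3, 4, 5, 6, 7}, which is all 7 roles.
No single actor has all 7 roles (the largest, A, has 6), so 2 is optimal.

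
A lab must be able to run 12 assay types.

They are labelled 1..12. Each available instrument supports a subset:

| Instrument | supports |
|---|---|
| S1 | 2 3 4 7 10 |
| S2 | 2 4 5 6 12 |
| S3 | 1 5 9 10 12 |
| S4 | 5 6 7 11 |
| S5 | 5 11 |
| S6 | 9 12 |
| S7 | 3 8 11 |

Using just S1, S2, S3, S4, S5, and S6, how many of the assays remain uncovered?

1

Union of S1, S2, S3, S4, S5, S6 = {1, 2, 3, 4, 5, 6, 7, 9, 10, 11, 12}.
Not covered: 8 — 1 assay.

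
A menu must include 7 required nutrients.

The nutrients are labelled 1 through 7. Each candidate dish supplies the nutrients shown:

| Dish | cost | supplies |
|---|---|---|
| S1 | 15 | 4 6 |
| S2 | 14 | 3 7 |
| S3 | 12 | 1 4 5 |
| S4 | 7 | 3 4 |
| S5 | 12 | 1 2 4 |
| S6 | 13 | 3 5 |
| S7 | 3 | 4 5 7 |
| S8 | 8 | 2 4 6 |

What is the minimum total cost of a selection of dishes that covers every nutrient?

30

S3, S4, S7, S8 together cover every nutrient (S3 ∪ S4 ∪ S7 ∪ S8 = {1, 2, 3, 4, 5, 6, 7}); total cost 12 + 7 + 3 + 8 = 30.
No covering selection has total cost below 30.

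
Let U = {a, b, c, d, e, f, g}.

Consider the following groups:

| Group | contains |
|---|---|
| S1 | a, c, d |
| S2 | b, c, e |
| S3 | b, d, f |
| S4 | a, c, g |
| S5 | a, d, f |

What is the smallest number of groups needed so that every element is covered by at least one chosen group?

S2 and S3 and S4 together: S2 ∪ S3 ∪ S4 = {a, b, c, d, e, f, g} — every element is covered.
Each group has at most 3 elements, and 2·3 = 6 < 7 — so at least 3 groups are needed, and 3 is optimal.

3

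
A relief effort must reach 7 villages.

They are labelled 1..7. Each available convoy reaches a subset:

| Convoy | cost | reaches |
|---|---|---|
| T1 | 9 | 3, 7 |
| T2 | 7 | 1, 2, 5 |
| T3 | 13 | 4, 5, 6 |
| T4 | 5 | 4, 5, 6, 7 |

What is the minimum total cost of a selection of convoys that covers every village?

21

T1, T2, T4 together cover every village (T1 ∪ T2 ∪ T4 = {1, 2, 3, 4, 5, 6, 7}); total cost 9 + 7 + 5 = 21.
No covering selection has total cost below 21.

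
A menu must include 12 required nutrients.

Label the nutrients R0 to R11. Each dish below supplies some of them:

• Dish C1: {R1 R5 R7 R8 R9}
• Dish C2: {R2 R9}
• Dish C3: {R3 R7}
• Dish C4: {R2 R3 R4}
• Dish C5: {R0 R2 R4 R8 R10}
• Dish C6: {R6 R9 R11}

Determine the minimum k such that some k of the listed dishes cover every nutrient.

Take {C1, C4, C5, C6}. Their union is {R0, R1, R2, R3, R4, R5, R6, R7, R8, R9, R10, R11}, which is all 12 nutrients.
No 3 of the 6 dishes cover everything (all 20 combinations miss at least one nutrient), so 4 is optimal.

4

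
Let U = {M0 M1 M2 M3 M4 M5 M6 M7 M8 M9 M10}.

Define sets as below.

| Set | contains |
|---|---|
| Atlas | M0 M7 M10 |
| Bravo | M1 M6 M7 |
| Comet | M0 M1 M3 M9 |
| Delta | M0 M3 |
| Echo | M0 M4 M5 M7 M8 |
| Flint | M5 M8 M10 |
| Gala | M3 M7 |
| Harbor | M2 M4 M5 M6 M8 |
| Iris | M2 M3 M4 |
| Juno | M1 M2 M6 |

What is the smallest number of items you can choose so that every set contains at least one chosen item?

Take H = {M0, M2, M7, M8}. Each listed set contains at least one of these, so H is a hitting set of size 4.
No choice of 3 items meets every set, so 4 is the minimum.

4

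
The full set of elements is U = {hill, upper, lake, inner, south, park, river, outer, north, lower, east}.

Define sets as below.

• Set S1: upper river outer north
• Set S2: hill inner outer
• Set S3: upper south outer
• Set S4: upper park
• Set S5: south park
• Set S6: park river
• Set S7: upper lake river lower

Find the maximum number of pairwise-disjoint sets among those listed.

S2, S5, S7 are pairwise disjoint (S2={hill,inner,outer}; S5={south,park}; S7={upper,lake,river,lower}).
Every remaining set overlaps one of these, and no 4 of the listed sets are pairwise disjoint, so 3 is the maximum.

3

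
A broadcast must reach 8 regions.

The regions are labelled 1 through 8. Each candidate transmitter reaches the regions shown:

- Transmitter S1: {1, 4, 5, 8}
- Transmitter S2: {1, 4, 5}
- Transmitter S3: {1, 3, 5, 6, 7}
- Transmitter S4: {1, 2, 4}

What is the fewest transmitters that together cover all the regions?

S1 and S3 and S4 together: S1 ∪ S3 ∪ S4 = {1, 2, 3, 4, 5, 6, 7, 8} — every region is covered.
Only S4 contains 2, so S4 is forced; the remaining 5 regions need at least 2 more transmitters (each remaining transmitter adds at most 4) — so at least 3 transmitters are needed, and 3 is optimal.

3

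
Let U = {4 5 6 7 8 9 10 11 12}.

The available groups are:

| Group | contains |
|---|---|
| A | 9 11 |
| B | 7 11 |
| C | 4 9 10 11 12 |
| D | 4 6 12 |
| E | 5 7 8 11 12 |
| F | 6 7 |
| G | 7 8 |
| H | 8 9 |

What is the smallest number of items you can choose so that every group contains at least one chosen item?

3

Take T = {7, 9, 12}. Each listed group contains at least one of these, so T is a hitting set of size 3.
The groups B, D, H are pairwise disjoint, so any hitting set needs a separate item for each — at least 3. Hence 3 is optimal.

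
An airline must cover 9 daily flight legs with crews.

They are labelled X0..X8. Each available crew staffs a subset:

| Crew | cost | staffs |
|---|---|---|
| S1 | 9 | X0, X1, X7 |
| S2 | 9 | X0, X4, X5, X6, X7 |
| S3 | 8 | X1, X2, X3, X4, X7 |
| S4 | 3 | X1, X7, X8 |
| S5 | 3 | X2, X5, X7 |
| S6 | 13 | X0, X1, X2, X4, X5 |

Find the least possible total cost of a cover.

S2, S3, S4 together cover every leg (S2 ∪ S3 ∪ S4 = {X0, X1, X2, X3, X4, X5, X6, X7, X8}); total cost 9 + 8 + 3 = 20.
The greedy pick S4, S5, S2, S3 costs 23; no covering selection beats 20.

20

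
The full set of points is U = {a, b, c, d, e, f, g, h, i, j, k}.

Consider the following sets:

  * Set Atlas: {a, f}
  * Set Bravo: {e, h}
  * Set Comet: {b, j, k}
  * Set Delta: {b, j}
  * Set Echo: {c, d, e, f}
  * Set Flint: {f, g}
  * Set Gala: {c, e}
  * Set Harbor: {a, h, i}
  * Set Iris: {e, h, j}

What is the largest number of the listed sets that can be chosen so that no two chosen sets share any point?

4

Delta, Flint, Gala, Harbor are pairwise disjoint (Delta={b,j}; Flint={f,g}; Gala={c,e}; Harbor={a,h,i}).
Every remaining set overlaps one of these, and no 5 of the listed sets are pairwise disjoint, so 4 is the maximum.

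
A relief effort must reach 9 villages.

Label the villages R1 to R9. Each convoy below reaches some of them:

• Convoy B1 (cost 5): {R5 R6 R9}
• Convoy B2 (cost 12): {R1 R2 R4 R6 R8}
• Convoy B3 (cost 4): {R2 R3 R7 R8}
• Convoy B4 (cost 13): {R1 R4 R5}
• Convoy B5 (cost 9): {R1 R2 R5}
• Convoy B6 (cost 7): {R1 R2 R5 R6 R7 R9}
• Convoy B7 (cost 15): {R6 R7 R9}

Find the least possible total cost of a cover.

B1, B2, B3 together cover every village (B1 ∪ B2 ∪ B3 = {R1, R2, R3, R4, R5, R6, R7, R8, R9}); total cost 5 + 12 + 4 = 21.
No covering selection has total cost below 21.

21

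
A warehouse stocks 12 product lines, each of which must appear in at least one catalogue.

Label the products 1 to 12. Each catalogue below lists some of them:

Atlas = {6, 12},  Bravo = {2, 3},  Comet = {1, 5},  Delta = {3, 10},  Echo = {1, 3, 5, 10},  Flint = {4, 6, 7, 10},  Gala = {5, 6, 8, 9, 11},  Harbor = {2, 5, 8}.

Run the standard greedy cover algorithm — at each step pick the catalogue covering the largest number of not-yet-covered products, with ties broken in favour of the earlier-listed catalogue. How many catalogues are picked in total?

5

Greedy: pick Gala (covers 5 new) → pick Echo (covers 3 new) → pick Flint (covers 2 new) → pick Atlas (covers 1 new) → pick Bravo (covers 1 new). Total picks: 5.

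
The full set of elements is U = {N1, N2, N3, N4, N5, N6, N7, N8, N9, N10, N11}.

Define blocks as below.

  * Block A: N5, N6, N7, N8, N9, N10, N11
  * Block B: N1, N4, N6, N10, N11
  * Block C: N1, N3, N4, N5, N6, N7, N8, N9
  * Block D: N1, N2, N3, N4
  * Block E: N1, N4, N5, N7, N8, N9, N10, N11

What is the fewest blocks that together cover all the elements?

A and D together: A ∪ D = {N1, N2, N3, N4, N5, N6, N7, N8, N9, N10, N11} — every element is covered.
No single block has all 11 elements (the largest, C, has 8), so 2 is optimal.

2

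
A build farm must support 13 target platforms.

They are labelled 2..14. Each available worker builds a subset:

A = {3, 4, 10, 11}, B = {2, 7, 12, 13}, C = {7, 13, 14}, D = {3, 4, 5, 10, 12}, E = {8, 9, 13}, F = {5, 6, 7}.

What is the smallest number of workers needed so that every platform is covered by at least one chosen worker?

A and B and C and E and F together: A ∪ B ∪ C ∪ E ∪ F = {2, 3, 4, 5, 6, 7, 8, 9, 10, 11, 12, 13, 14} — every platform is covered.
No 4 of the 6 workers cover everything (all 15 combinations miss at least one platform), so 5 is optimal.

5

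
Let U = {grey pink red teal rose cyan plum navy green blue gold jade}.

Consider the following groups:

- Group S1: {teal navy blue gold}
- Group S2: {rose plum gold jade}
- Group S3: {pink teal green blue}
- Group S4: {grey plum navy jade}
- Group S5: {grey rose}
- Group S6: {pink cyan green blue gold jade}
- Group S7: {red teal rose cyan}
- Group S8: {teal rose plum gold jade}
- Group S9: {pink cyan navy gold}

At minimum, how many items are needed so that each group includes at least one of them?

H = {grey, teal, gold} meets every group (each contains at least one member of H), and |H| = 3.
No choice of 2 items meets every group, so 3 is the minimum.

3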